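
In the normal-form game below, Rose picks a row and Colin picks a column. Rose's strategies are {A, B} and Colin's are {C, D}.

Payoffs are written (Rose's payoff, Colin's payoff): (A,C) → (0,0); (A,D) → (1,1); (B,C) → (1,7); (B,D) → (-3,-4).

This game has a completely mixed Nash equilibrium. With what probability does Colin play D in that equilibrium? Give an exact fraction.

1/5

Let y be the probability that Colin plays C. In a completely mixed equilibrium, Rose must be indifferent between A and B.
Rose's expected payoff from A is (1−y); from B it is y − 3(1−y).
Setting these equal: −y + 1 = 4y − 3, so y = 4/5.
Therefore Colin plays D with probability 1 − 4/5 = 1/5.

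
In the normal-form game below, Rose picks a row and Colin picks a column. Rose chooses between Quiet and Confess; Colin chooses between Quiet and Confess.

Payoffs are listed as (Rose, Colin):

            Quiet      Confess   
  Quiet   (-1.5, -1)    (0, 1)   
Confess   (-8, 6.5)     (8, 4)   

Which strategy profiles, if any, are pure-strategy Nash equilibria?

none

(Quiet, Quiet): Colin prefers Confess (1 > -1) — not an equilibrium.
(Quiet, Confess): Rose prefers Confess (8 > 0) — not an equilibrium.
(Confess, Quiet): Rose prefers Quiet (-1.5 > -8) — not an equilibrium.
(Confess, Confess): Colin prefers Quiet (6.5 > 4) — not an equilibrium.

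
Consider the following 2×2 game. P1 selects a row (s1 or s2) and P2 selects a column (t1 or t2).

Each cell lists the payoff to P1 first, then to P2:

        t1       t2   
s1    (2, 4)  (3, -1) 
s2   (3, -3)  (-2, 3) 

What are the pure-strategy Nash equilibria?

none

(s1, t1): P1 prefers s2 (3 > 2) — not an equilibrium.
(s1, t2): P2 prefers t1 (4 > -1) — not an equilibrium.
(s2, t1): P2 prefers t2 (3 > -3) — not an equilibrium.
(s2, t2): P1 prefers s1 (3 > -2) — not an equilibrium.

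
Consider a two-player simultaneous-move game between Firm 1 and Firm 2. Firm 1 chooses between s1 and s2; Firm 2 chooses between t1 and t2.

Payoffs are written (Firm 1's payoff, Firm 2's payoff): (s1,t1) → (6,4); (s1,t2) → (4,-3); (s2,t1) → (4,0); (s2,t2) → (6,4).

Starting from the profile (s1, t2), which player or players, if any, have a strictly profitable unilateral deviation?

Both

Firm 1 at (s1, t2) earns 4; deviating to s2 yields 6 — a strict improvement.
Firm 2 earns -3; deviating to t1 yields 4 — a strict improvement.
Both Firm 1 and Firm 2 have strictly profitable deviations.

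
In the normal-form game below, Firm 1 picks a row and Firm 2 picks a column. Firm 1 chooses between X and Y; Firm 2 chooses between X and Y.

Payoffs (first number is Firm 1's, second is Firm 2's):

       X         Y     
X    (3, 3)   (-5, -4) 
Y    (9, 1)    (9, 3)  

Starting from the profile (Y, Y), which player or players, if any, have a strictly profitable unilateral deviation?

Neither

Firm 1 at (Y, Y) earns 9; deviating to X yields -5 — not better.
Firm 2 earns 3; deviating to X yields 1 — not better.
Neither player can strictly improve; the profile is a Nash equilibrium.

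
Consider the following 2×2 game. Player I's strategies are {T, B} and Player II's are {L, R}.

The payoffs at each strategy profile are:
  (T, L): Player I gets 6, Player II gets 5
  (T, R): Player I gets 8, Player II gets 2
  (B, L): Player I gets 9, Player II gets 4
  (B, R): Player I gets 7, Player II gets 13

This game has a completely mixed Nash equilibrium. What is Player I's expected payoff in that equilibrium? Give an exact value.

15/2

First find y, the probability Player II plays L, from Player I's indifference between T and B: 6y + 8(1−y) = 9y + 7(1−y), giving y = 1/4.
Since Player I is indifferent in equilibrium, Player I's expected payoff equals the payoff from either row against (1/4, 3/4). Using T: 6(1/4) + 8(3/4) = 15/2.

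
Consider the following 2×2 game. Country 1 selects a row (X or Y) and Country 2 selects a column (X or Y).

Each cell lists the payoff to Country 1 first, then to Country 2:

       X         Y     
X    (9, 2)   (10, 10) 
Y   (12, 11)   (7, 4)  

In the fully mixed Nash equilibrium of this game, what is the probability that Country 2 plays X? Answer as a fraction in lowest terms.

Let c be the probability that Country 2 plays X. In a completely mixed equilibrium, Country 1 must be indifferent between X and Y.
Country 1's expected payoff from X is 9c + 10(1−c); from Y it is 12c + 7(1−c).
Setting these equal: −c + 10 = 5c + 7, so c = 1/2.

1/2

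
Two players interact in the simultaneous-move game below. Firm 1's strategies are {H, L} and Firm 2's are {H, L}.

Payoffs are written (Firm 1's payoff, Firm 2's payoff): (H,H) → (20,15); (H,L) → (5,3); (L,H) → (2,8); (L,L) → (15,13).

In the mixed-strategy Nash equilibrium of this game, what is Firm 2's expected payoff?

171/17

First find x, the probability Firm 1 plays H, from Firm 2's indifference between H and L: 15x + 8(1−x) = 3x + 13(1−x), giving x = 5/17.
Since Firm 2 is indifferent in equilibrium, Firm 2's expected payoff equals the payoff from either column against (5/17, 12/17). Using H: 15(5/17) + 8(12/17) = 171/17.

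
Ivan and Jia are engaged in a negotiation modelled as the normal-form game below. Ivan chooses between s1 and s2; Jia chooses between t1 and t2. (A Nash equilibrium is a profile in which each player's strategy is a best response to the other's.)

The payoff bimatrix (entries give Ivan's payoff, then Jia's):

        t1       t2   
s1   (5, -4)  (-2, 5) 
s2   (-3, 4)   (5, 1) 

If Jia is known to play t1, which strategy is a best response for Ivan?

s1

Against t1, Ivan earns 5 from s1 and -3 from s2.
So s1 is the best response.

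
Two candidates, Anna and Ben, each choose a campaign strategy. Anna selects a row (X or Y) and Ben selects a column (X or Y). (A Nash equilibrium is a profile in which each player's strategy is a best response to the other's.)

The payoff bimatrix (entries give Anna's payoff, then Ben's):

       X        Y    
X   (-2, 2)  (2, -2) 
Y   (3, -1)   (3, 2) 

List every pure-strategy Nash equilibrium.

(Y, Y)

(X, X): Anna prefers Y (3 > -2) — not an equilibrium.
(X, Y): Anna prefers Y (3 > 2); Ben prefers X (2 > -2) — not an equilibrium.
(Y, X): Ben prefers Y (2 > -1) — not an equilibrium.
(Y, Y): Anna gets 3 ≥ 2 from X, and Ben gets 2 ≥ -1 from X — Nash equilibrium.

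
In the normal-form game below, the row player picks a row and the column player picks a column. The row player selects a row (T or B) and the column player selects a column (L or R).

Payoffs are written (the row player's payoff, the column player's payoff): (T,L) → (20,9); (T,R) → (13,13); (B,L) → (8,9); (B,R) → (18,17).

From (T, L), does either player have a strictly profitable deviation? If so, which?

The column player

The row player at (T, L) earns 20; deviating to B yields 8 — not better.
The column player earns 9; deviating to R yields 13 — a strict improvement.
Only the column player has a strictly profitable deviation.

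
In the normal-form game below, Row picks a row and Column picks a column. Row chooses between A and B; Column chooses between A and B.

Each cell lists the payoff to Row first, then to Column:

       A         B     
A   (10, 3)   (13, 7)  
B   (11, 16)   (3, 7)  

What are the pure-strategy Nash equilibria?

(A, A): Row prefers B (11 > 10); Column prefers B (7 > 3) — not an equilibrium.
(A, B): Row gets 13 ≥ 3 from B, and Column gets 7 ≥ 3 from A — Nash equilibrium.
(B, A): Row gets 11 ≥ 10 from A, and Column gets 16 ≥ 7 from B — Nash equilibrium.
(B, B): Row prefers A (13 > 3); Column prefers A (16 > 7) — not an equilibrium.

(A, B) and (B, A)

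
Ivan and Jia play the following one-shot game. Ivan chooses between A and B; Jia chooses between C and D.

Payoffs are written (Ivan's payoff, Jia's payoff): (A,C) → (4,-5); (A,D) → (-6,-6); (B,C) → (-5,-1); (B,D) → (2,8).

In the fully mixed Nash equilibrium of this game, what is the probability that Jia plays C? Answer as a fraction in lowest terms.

8/17

Let c be the probability that Jia plays C. In a completely mixed equilibrium, Ivan must be indifferent between A and B.
Ivan's expected payoff from A is 4c − 6(1−c); from B it is −5c + 2(1−c).
Setting these equal: 10c − 6 = −7c + 2, so c = 8/17.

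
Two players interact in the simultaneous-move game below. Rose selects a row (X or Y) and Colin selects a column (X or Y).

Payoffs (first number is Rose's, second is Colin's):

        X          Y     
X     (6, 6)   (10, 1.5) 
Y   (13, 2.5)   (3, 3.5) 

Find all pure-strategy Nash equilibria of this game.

none

(X, X): Rose prefers Y (13 > 6) — not an equilibrium.
(X, Y): Colin prefers X (6 > 1.5) — not an equilibrium.
(Y, X): Colin prefers Y (3.5 > 2.5) — not an equilibrium.
(Y, Y): Rose prefers X (10 > 3) — not an equilibrium.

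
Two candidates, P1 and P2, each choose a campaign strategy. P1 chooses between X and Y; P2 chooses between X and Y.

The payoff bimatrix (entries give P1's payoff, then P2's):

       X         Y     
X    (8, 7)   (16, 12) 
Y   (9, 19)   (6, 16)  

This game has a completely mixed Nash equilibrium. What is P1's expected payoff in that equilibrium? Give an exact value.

96/11

First find y, the probability P2 plays X, from P1's indifference between X and Y: 8y + 16(1−y) = 9y + 6(1−y), giving y = 10/11.
Since P1 is indifferent in equilibrium, P1's expected payoff equals the payoff from either row against (10/11, 1/11). Using X: 8(10/11) + 16(1/11) = 96/11.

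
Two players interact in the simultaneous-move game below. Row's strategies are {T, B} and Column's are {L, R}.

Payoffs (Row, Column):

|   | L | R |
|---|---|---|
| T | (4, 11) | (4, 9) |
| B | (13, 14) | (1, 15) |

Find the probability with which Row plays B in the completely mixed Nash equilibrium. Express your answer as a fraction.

Let p be the probability that Row plays T. In a completely mixed equilibrium, Column must be indifferent between L and R.
Column's expected payoff from L is 11p + 14(1−p); from R it is 9p + 15(1−p).
Setting these equal: −3p + 14 = −6p + 15, so p = 1/3.
Therefore Row plays B with probability 1 − 1/3 = 2/3.

2/3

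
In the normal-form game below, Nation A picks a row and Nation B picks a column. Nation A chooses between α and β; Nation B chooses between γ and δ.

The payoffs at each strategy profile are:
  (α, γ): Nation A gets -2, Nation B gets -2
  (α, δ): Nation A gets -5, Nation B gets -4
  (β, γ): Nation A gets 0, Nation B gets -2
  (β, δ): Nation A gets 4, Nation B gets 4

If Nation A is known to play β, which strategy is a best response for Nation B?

Against β, Nation B earns -2 from γ and 4 from δ.
So δ is the best response.

δ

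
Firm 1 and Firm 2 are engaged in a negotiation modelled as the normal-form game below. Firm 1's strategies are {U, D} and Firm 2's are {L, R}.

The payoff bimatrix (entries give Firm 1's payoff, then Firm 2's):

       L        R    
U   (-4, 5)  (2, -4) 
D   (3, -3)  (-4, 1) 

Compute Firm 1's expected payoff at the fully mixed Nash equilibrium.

-10/13

First find q, the probability Firm 2 plays L, from Firm 1's indifference between U and D: −4q + 2(1−q) = 3q − 4(1−q), giving q = 6/13.
Since Firm 1 is indifferent in equilibrium, Firm 1's expected payoff equals the payoff from either row against (6/13, 7/13). Using U: −4(6/13) + 2(7/13) = -10/13.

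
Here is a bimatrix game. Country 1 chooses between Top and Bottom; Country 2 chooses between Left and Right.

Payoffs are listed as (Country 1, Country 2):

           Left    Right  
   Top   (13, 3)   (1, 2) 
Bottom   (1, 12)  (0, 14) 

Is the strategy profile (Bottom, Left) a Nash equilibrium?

At (Bottom, Left), Country 1 earns 1; switching to Top would give 13, so Country 1 would deviate.
Country 2 earns 12; switching to Right would give 14, so Country 2 would deviate.
Since at least one player can profitably deviate, this is not a Nash equilibrium.

No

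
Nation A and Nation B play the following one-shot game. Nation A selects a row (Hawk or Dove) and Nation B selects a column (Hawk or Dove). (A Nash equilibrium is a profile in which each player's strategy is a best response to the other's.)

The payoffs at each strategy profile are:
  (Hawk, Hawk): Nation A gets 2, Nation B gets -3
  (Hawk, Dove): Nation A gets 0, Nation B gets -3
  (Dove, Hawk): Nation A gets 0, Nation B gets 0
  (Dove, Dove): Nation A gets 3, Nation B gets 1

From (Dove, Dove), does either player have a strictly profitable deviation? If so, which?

Neither

Nation A at (Dove, Dove) earns 3; deviating to Hawk yields 0 — not better.
Nation B earns 1; deviating to Hawk yields 0 — not better.
Neither player can strictly improve; the profile is a Nash equilibrium.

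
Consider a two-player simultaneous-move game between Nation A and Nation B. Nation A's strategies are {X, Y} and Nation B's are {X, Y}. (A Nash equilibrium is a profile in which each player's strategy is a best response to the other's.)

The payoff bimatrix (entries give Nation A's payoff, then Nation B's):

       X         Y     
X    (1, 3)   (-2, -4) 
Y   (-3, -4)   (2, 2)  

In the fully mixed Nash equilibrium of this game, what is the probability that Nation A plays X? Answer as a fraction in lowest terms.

6/13

Let p be the probability that Nation A plays X. In a completely mixed equilibrium, Nation B must be indifferent between X and Y.
Nation B's expected payoff from X is 3p − 4(1−p); from Y it is −4p + 2(1−p).
Setting these equal: 7p − 4 = −6p + 2, so p = 6/13.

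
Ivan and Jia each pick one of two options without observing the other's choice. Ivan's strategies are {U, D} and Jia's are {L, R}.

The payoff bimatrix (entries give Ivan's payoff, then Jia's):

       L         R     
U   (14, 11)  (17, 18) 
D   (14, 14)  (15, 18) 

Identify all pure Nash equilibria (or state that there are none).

(U, L): Jia prefers R (18 > 11) — not an equilibrium.
(U, R): Ivan gets 17 ≥ 15 from D, and Jia gets 18 ≥ 11 from L — Nash equilibrium.
(D, L): Jia prefers R (18 > 14) — not an equilibrium.
(D, R): Ivan prefers U (17 > 15) — not an equilibrium.

(U, R)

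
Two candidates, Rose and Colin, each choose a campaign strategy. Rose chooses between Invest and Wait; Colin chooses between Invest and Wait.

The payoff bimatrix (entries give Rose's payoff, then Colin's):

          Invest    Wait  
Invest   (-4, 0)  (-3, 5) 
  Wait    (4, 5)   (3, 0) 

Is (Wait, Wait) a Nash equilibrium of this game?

At (Wait, Wait), Rose earns 3; switching to Invest would give -3, so Rose has no profitable deviation.
Colin earns 0; switching to Invest would give 5, so Colin would deviate.
Since at least one player can profitably deviate, this is not a Nash equilibrium.

No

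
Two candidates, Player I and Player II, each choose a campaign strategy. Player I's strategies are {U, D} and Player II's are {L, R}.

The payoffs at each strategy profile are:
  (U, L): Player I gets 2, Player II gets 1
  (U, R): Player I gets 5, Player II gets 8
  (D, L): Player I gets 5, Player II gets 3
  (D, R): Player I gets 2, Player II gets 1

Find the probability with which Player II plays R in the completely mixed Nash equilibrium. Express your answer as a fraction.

1/2

Let q be the probability that Player II plays L. In a completely mixed equilibrium, Player I must be indifferent between U and D.
Player I's expected payoff from U is 2q + 5(1−q); from D it is 5q + 2(1−q).
Setting these equal: −3q + 5 = 3q + 2, so q = 1/2.
Therefore Player II plays R with probability 1 − 1/2 = 1/2.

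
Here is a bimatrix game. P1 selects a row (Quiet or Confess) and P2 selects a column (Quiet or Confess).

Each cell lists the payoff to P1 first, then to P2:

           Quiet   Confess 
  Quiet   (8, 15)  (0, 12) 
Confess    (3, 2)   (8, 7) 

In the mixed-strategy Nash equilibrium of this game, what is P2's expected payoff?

81/8

First find p, the probability P1 plays Quiet, from P2's indifference between Quiet and Confess: 15p + 2(1−p) = 12p + 7(1−p), giving p = 5/8.
Since P2 is indifferent in equilibrium, P2's expected payoff equals the payoff from either column against (5/8, 3/8). Using Quiet: 15(5/8) + 2(3/8) = 81/8.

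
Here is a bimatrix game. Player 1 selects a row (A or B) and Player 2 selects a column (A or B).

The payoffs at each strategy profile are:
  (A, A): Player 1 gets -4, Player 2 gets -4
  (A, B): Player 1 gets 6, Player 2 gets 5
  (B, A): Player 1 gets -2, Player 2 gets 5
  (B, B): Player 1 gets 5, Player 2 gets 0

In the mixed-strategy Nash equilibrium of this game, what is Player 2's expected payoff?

First find p, the probability Player 1 plays A, from Player 2's indifference between A and B: −4p + 5(1−p) = 5p, giving p = 5/14.
Since Player 2 is indifferent in equilibrium, Player 2's expected payoff equals the payoff from either column against (5/14, 9/14). Using A: −4(5/14) + 5(9/14) = 25/14.

25/14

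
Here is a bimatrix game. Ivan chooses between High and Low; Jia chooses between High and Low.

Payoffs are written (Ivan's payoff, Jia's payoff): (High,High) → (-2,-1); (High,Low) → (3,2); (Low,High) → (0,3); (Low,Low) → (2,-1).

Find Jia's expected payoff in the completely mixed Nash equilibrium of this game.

5/7

First find x, the probability Ivan plays High, from Jia's indifference between High and Low: −x + 3(1−x) = 2x − (1−x), giving x = 4/7.
Since Jia is indifferent in equilibrium, Jia's expected payoff equals the payoff from either column against (4/7, 3/7). Using High: −(4/7) + 3(3/7) = 5/7.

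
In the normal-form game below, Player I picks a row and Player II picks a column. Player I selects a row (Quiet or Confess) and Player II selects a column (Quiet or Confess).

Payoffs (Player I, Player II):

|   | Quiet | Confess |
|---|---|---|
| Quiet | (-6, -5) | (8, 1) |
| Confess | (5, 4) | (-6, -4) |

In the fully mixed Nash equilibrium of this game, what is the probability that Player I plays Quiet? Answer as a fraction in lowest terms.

Let p be the probability that Player I plays Quiet. In a completely mixed equilibrium, Player II must be indifferent between Quiet and Confess.
Player II's expected payoff from Quiet is −5p + 4(1−p); from Confess it is p − 4(1−p).
Setting these equal: −9p + 4 = 5p − 4, so p = 4/7.

4/7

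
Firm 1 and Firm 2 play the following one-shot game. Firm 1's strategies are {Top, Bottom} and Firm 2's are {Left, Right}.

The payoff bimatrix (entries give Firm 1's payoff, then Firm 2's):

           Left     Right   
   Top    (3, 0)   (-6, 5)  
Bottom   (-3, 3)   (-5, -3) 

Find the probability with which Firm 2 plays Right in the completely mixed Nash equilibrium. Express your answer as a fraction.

Let c be the probability that Firm 2 plays Left. In a completely mixed equilibrium, Firm 1 must be indifferent between Top and Bottom.
Firm 1's expected payoff from Top is 3c − 6(1−c); from Bottom it is −3c − 5(1−c).
Setting these equal: 9c − 6 = 2c − 5, so c = 1/7.
Therefore Firm 2 plays Right with probability 1 − 1/7 = 6/7.

6/7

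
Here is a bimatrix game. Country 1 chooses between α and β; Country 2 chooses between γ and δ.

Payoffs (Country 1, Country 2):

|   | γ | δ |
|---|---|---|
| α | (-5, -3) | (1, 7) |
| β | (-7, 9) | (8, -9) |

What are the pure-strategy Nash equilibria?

none

(α, γ): Country 2 prefers δ (7 > -3) — not an equilibrium.
(α, δ): Country 1 prefers β (8 > 1) — not an equilibrium.
(β, γ): Country 1 prefers α (-5 > -7) — not an equilibrium.
(β, δ): Country 2 prefers γ (9 > -9) — not an equilibrium.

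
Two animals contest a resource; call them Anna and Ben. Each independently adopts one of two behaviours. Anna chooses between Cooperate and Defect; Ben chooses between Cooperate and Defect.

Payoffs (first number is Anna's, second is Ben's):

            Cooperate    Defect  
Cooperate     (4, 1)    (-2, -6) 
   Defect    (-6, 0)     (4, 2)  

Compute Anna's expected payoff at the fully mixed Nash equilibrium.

1/4

First find y, the probability Ben plays Cooperate, from Anna's indifference between Cooperate and Defect: 4y − 2(1−y) = −6y + 4(1−y), giving y = 3/8.
Since Anna is indifferent in equilibrium, Anna's expected payoff equals the payoff from either row against (3/8, 5/8). Using Cooperate: 4(3/8) − 2(5/8) = 1/4.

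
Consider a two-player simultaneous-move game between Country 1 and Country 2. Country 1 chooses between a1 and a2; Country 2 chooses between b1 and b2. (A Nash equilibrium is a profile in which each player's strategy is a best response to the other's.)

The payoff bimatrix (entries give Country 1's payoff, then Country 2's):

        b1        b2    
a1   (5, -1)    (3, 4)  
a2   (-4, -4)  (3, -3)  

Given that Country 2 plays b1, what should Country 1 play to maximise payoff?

a1

Against b1, Country 1 earns 5 from a1 and -4 from a2.
So a1 is the best response.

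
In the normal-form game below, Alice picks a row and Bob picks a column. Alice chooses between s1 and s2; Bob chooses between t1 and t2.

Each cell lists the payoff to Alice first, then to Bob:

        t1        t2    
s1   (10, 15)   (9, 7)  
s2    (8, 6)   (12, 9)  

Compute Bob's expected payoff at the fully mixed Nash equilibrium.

93/11

First find p, the probability Alice plays s1, from Bob's indifference between t1 and t2: 15p + 6(1−p) = 7p + 9(1−p), giving p = 3/11.
Since Bob is indifferent in equilibrium, Bob's expected payoff equals the payoff from either column against (3/11, 8/11). Using t1: 15(3/11) + 6(8/11) = 93/11.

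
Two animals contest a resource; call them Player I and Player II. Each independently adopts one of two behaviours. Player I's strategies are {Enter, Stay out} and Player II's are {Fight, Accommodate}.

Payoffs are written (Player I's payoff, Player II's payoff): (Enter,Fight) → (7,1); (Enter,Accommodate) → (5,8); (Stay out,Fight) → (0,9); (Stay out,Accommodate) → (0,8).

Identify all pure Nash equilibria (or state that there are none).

(Enter, Fight): Player II prefers Accommodate (8 > 1) — not an equilibrium.
(Enter, Accommodate): Player I gets 5 ≥ 0 from Stay out, and Player II gets 8 ≥ 1 from Fight — Nash equilibrium.
(Stay out, Fight): Player I prefers Enter (7 > 0) — not an equilibrium.
(Stay out, Accommodate): Player I prefers Enter (5 > 0); Player II prefers Fight (9 > 8) — not an equilibrium.

(Enter, Accommodate)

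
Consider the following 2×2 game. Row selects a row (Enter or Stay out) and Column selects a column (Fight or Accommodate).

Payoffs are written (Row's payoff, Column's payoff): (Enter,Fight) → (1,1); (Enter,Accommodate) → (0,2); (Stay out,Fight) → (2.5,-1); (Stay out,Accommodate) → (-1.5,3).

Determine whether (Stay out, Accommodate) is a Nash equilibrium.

At (Stay out, Accommodate), Row earns -1.5; switching to Enter would give 0, so Row would deviate.
Column earns 3; switching to Fight would give -1, so Column has no profitable deviation.
Since at least one player can profitably deviate, this is not a Nash equilibrium.

No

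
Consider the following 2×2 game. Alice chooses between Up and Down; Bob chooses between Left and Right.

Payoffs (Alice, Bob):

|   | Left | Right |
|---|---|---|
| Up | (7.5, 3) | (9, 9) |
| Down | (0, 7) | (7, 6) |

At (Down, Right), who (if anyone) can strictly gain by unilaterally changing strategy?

Both

Alice at (Down, Right) earns 7; deviating to Up yields 9 — a strict improvement.
Bob earns 6; deviating to Left yields 7 — a strict improvement.
Both Alice and Bob have strictly profitable deviations.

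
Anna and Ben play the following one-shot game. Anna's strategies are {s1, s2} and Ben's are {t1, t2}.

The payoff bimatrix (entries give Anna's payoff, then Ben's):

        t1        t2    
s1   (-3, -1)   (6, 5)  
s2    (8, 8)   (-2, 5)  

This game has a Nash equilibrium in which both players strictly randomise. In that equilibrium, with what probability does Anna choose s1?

1/3

Let p be the probability that Anna plays s1. In a completely mixed equilibrium, Ben must be indifferent between t1 and t2.
Ben's expected payoff from t1 is −p + 8(1−p); from t2 it is 5p + 5(1−p).
Setting these equal: −9p + 8 = 5, so p = 1/3.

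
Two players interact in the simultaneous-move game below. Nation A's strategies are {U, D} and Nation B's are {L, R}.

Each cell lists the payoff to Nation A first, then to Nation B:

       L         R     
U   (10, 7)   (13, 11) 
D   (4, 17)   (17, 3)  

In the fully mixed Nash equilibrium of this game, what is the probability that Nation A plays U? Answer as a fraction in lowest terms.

7/9

Let p be the probability that Nation A plays U. In a completely mixed equilibrium, Nation B must be indifferent between L and R.
Nation B's expected payoff from L is 7p + 17(1−p); from R it is 11p + 3(1−p).
Setting these equal: −10p + 17 = 8p + 3, so p = 7/9.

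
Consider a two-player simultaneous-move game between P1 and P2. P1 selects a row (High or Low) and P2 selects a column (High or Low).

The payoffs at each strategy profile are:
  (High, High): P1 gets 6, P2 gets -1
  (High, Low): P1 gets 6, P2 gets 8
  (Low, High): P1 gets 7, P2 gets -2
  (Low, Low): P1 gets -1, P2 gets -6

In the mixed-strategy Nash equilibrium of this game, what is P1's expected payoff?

6

First find y, the probability P2 plays High, from P1's indifference between High and Low: 6y + 6(1−y) = 7y − (1−y), giving y = 7/8.
Since P1 is indifferent in equilibrium, P1's expected payoff equals the payoff from either row against (7/8, 1/8). Using High: 6(7/8) + 6(1/8) = 6.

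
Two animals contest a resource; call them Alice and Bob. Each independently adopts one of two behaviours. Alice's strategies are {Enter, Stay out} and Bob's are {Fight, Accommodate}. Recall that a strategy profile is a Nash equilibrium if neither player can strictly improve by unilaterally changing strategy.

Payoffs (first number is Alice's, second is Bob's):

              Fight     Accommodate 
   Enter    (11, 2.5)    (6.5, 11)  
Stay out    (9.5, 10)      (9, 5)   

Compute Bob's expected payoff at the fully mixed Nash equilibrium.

65/9

First find p, the probability Alice plays Enter, from Bob's indifference between Fight and Accommodate: 2.5p + 10(1−p) = 11p + 5(1−p), giving p = 10/27.
Since Bob is indifferent in equilibrium, Bob's expected payoff equals the payoff from either column against (10/27, 17/27). Using Fight: 2.5(10/27) + 10(17/27) = 65/9.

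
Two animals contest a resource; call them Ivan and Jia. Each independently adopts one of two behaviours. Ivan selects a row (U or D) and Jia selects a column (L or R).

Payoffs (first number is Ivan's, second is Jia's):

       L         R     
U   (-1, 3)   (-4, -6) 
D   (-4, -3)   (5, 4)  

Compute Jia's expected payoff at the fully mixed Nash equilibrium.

First find x, the probability Ivan plays U, from Jia's indifference between L and R: 3x − 3(1−x) = −6x + 4(1−x), giving x = 7/16.
Since Jia is indifferent in equilibrium, Jia's expected payoff equals the payoff from either column against (7/16, 9/16). Using L: 3(7/16) − 3(9/16) = -3/8.

-3/8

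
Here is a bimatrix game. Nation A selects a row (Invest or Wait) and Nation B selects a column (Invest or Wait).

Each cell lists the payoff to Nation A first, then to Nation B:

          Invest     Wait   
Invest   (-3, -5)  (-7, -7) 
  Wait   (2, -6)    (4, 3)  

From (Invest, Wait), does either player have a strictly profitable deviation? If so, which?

Nation A at (Invest, Wait) earns -7; deviating to Wait yields 4 — a strict improvement.
Nation B earns -7; deviating to Invest yields -5 — a strict improvement.
Both Nation A and Nation B have strictly profitable deviations.

Both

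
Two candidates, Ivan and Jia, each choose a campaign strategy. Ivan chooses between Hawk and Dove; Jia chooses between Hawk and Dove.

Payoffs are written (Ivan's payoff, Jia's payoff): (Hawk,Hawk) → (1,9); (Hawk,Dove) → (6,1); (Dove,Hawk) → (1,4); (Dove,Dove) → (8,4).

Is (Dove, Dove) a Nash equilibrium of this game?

Yes

At (Dove, Dove), Ivan earns 8; switching to Hawk would give 6, so Ivan has no profitable deviation.
Jia earns 4; switching to Hawk would give 4, so Jia has no profitable deviation.
Neither player can gain by a unilateral deviation, so this profile is a Nash equilibrium.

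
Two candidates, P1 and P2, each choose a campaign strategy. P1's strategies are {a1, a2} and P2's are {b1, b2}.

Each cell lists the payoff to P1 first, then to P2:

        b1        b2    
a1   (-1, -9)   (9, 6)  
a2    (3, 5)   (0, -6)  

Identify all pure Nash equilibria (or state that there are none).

(a1, b1): P1 prefers a2 (3 > -1); P2 prefers b2 (6 > -9) — not an equilibrium.
(a1, b2): P1 gets 9 ≥ 0 from a2, and P2 gets 6 ≥ -9 from b1 — Nash equilibrium.
(a2, b1): P1 gets 3 ≥ -1 from a1, and P2 gets 5 ≥ -6 from b2 — Nash equilibrium.
(a2, b2): P1 prefers a1 (9 > 0); P2 prefers b1 (5 > -6) — not an equilibrium.

(a1, b2) and (a2, b1)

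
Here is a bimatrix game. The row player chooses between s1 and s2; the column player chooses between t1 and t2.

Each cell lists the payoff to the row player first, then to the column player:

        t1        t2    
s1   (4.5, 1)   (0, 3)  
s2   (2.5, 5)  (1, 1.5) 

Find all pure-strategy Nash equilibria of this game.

(s1, t1): the column player prefers t2 (3 > 1) — not an equilibrium.
(s1, t2): the row player prefers s2 (1 > 0) — not an equilibrium.
(s2, t1): the row player prefers s1 (4.5 > 2.5) — not an equilibrium.
(s2, t2): the column player prefers t1 (5 > 1.5) — not an equilibrium.

none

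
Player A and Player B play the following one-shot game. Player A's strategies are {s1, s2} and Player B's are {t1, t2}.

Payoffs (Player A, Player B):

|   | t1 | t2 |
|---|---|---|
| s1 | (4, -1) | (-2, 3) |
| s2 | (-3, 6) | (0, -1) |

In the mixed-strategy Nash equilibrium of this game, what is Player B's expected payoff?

17/11

First find p, the probability Player A plays s1, from Player B's indifference between t1 and t2: −p + 6(1−p) = 3p − (1−p), giving p = 7/11.
Since Player B is indifferent in equilibrium, Player B's expected payoff equals the payoff from either column against (7/11, 4/11). Using t1: −(7/11) + 6(4/11) = 17/11.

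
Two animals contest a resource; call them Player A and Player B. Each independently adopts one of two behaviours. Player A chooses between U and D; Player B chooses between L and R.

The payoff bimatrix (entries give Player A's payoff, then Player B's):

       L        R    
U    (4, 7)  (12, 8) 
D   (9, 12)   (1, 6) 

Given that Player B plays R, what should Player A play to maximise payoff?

Against R, Player A earns 12 from U and 1 from D.
So U is the best response.

U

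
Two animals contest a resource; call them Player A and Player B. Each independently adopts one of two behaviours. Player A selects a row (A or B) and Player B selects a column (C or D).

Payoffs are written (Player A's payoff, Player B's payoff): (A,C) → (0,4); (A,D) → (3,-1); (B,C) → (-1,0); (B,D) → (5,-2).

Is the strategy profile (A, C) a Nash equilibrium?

Yes

At (A, C), Player A earns 0; switching to B would give -1, so Player A has no profitable deviation.
Player B earns 4; switching to D would give -1, so Player B has no profitable deviation.
Neither player can gain by a unilateral deviation, so this profile is a Nash equilibrium.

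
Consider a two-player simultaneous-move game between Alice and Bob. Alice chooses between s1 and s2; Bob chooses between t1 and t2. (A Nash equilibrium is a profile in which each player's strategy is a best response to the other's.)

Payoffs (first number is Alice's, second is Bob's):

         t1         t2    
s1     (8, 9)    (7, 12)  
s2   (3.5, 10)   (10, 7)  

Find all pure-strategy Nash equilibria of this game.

none

(s1, t1): Bob prefers t2 (12 > 9) — not an equilibrium.
(s1, t2): Alice prefers s2 (10 > 7) — not an equilibrium.
(s2, t1): Alice prefers s1 (8 > 3.5) — not an equilibrium.
(s2, t2): Bob prefers t1 (10 > 7) — not an equilibrium.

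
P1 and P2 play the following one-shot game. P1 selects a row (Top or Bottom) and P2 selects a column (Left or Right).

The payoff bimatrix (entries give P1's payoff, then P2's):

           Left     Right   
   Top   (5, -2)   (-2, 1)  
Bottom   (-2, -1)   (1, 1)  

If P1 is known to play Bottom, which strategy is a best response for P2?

Against Bottom, P2 earns -1 from Left and 1 from Right.
So Right is the best response.

Right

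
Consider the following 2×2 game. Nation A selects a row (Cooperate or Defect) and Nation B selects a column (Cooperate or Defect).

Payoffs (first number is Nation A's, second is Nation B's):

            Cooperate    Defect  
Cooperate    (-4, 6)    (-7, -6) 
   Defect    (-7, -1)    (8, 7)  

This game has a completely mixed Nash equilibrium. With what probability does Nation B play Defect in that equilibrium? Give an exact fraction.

1/6

Let q be the probability that Nation B plays Cooperate. In a completely mixed equilibrium, Nation A must be indifferent between Cooperate and Defect.
Nation A's expected payoff from Cooperate is −4q − 7(1−q); from Defect it is −7q + 8(1−q).
Setting these equal: 3q − 7 = −15q + 8, so q = 5/6.
Therefore Nation B plays Defect with probability 1 − 5/6 = 1/6.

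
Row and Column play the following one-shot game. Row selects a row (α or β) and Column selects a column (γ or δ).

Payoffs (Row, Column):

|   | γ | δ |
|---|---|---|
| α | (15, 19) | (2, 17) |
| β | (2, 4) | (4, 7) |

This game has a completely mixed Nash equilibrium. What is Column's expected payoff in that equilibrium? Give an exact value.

First find x, the probability Row plays α, from Column's indifference between γ and δ: 19x + 4(1−x) = 17x + 7(1−x), giving x = 3/5.
Since Column is indifferent in equilibrium, Column's expected payoff equals the payoff from either column against (3/5, 2/5). Using γ: 19(3/5) + 4(2/5) = 13.

13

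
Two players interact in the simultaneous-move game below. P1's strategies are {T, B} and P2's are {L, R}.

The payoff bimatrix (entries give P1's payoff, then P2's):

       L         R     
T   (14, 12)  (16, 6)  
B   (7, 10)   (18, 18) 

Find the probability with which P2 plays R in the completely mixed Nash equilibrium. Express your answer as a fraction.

Let c be the probability that P2 plays L. In a completely mixed equilibrium, P1 must be indifferent between T and B.
P1's expected payoff from T is 14c + 16(1−c); from B it is 7c + 18(1−c).
Setting these equal: −2c + 16 = −11c + 18, so c = 2/9.
Therefore P2 plays R with probability 1 − 2/9 = 7/9.

7/9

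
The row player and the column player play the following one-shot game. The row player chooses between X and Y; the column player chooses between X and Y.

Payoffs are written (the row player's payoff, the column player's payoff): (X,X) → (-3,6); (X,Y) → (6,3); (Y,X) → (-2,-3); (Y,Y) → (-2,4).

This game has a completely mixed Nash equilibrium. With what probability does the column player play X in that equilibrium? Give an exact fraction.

8/9

Let c be the probability that the column player plays X. In a completely mixed equilibrium, the row player must be indifferent between X and Y.
The row player's expected payoff from X is −3c + 6(1−c); from Y it is −2c − 2(1−c).
Setting these equal: −9c + 6 = -2, so c = 8/9.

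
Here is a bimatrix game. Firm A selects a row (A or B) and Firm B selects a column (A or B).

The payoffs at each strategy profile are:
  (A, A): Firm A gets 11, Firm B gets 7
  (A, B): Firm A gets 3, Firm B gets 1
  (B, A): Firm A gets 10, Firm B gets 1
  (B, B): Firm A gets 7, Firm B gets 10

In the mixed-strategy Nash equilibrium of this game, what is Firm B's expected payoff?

23/5

First find p, the probability Firm A plays A, from Firm B's indifference between A and B: 7p + (1−p) = p + 10(1−p), giving p = 3/5.
Since Firm B is indifferent in equilibrium, Firm B's expected payoff equals the payoff from either column against (3/5, 2/5). Using A: 7(3/5) + (2/5) = 23/5.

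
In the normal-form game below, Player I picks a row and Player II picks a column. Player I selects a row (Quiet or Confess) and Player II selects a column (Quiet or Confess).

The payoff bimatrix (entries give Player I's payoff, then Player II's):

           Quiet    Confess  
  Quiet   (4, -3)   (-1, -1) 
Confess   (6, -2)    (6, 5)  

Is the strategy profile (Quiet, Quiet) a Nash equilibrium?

At (Quiet, Quiet), Player I earns 4; switching to Confess would give 6, so Player I would deviate.
Player II earns -3; switching to Confess would give -1, so Player II would deviate.
Since at least one player can profitably deviate, this is not a Nash equilibrium.

No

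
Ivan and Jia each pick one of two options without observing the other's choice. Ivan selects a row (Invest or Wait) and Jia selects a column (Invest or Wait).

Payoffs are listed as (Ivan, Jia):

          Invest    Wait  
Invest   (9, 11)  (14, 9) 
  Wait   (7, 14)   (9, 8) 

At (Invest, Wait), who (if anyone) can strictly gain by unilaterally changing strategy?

Ivan at (Invest, Wait) earns 14; deviating to Wait yields 9 — not better.
Jia earns 9; deviating to Invest yields 11 — a strict improvement.
Only Jia has a strictly profitable deviation.

Jia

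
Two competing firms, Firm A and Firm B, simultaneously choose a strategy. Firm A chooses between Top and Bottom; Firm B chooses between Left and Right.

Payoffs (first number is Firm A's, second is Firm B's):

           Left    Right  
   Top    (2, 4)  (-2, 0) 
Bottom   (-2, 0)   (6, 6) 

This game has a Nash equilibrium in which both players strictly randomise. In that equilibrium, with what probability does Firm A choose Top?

Let p be the probability that Firm A plays Top. In a completely mixed equilibrium, Firm B must be indifferent between Left and Right.
Firm B's expected payoff from Left is 4p; from Right it is 6(1−p).
Setting these equal: 4p = −6p + 6, so p = 3/5.

3/5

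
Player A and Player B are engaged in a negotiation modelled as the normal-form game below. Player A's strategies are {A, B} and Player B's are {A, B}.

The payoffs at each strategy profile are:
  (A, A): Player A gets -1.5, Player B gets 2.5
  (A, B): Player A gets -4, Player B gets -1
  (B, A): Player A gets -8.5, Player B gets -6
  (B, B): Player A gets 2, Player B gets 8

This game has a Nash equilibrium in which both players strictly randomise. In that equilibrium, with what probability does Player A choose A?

Let p be the probability that Player A plays A. In a completely mixed equilibrium, Player B must be indifferent between A and B.
Player B's expected payoff from A is 2.5p − 6(1−p); from B it is −p + 8(1−p).
Setting these equal: 8.5p − 6 = −9p + 8, so p = 4/5.

4/5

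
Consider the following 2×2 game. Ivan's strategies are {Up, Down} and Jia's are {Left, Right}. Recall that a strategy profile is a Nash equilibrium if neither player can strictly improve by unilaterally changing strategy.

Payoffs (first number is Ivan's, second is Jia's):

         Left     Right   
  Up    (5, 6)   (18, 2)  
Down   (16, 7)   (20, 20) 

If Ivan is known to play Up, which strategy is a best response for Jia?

Left

Against Up, Jia earns 6 from Left and 2 from Right.
So Left is the best response.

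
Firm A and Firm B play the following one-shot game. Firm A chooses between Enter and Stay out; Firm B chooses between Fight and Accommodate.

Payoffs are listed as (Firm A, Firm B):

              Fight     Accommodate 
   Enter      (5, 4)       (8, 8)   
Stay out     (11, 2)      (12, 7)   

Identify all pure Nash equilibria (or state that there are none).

(Stay out, Accommodate)

(Enter, Fight): Firm A prefers Stay out (11 > 5); Firm B prefers Accommodate (8 > 4) — not an equilibrium.
(Enter, Accommodate): Firm A prefers Stay out (12 > 8) — not an equilibrium.
(Stay out, Fight): Firm B prefers Accommodate (7 > 2) — not an equilibrium.
(Stay out, Accommodate): Firm A gets 12 ≥ 8 from Enter, and Firm B gets 7 ≥ 2 from Fight — Nash equilibrium.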